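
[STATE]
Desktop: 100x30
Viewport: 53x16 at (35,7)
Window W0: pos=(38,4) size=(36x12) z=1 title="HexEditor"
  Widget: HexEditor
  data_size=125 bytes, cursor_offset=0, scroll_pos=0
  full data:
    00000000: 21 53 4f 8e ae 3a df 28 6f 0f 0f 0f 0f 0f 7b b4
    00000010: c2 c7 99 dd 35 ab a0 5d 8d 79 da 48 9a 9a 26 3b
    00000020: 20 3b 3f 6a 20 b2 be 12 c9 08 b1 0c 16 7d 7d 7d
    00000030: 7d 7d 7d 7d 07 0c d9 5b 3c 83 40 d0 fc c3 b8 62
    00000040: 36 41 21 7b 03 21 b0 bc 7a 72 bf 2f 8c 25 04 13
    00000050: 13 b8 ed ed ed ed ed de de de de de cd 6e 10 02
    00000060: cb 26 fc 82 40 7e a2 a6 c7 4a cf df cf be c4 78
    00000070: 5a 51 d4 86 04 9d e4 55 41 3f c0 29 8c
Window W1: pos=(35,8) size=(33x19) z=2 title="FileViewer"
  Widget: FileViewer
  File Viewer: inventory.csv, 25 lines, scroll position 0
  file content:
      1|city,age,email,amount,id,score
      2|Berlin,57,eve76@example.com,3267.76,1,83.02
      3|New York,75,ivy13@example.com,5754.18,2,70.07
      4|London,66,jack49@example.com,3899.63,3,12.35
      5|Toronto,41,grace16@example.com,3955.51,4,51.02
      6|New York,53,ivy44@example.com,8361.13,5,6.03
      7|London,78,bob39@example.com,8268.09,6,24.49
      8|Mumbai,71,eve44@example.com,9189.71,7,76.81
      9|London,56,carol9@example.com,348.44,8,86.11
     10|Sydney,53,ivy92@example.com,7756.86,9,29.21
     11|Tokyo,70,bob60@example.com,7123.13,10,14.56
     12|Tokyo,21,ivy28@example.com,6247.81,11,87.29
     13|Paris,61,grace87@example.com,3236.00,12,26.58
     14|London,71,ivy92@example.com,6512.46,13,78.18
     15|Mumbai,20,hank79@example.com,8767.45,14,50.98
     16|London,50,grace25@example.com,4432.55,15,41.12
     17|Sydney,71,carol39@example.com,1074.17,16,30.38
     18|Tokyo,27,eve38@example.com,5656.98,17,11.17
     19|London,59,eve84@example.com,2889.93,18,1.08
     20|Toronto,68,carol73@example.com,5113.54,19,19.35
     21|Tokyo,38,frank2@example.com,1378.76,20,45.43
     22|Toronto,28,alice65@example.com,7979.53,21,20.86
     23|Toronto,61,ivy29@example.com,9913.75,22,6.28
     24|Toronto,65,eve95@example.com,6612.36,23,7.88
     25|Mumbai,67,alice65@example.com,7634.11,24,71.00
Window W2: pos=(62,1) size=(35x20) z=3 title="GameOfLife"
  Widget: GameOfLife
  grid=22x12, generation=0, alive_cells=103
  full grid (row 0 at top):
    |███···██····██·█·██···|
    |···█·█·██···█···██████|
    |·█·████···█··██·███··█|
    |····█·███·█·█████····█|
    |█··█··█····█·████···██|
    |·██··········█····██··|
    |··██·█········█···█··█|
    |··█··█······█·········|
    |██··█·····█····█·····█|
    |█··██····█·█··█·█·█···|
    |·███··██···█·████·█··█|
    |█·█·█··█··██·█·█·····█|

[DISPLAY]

   ┃00000000  21 53 4f 8e a┃·█·████···█··██·███··█   
┏━━━━━━━━━━━━━━━━━━━━━━━━━━┃····█·███·█·█████····█   
┃ FileViewer               ┃█··█··█····█·████···██   
┠──────────────────────────┃·██··········█····██··   
┃city,age,email,amount,id,s┃··██·█········█···█··█   
┃Berlin,57,eve76@example.co┃··█··█······█·········   
┃New York,75,ivy13@example.┃██··█·····█····█·····█   
┃London,66,jack49@example.c┃█··██····█·█··█·█·█···   
┃Toronto,41,grace16@example┃·███··██···█·████·█··█   
┃New York,53,ivy44@example.┃█·█·█··█··██·█·█·····█   
┃London,78,bob39@example.co┃                         
┃Mumbai,71,eve44@example.co┃                         
┃London,56,carol9@example.c┃                         
┃Sydney,53,ivy92@example.co┗━━━━━━━━━━━━━━━━━━━━━━━━━
┃Tokyo,70,bob60@example.com,712░┃                    
┃Tokyo,21,ivy28@example.com,624░┃                    


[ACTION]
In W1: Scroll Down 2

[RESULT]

   ┃00000000  21 53 4f 8e a┃·█·████···█··██·███··█   
┏━━━━━━━━━━━━━━━━━━━━━━━━━━┃····█·███·█·█████····█   
┃ FileViewer               ┃█··█··█····█·████···██   
┠──────────────────────────┃·██··········█····██··   
┃New York,75,ivy13@example.┃··██·█········█···█··█   
┃London,66,jack49@example.c┃··█··█······█·········   
┃Toronto,41,grace16@example┃██··█·····█····█·····█   
┃New York,53,ivy44@example.┃█··██····█·█··█·█·█···   
┃London,78,bob39@example.co┃·███··██···█·████·█··█   
┃Mumbai,71,eve44@example.co┃█·█·█··█··██·█·█·····█   
┃London,56,carol9@example.c┃                         
┃Sydney,53,ivy92@example.co┃                         
┃Tokyo,70,bob60@example.com┃                         
┃Tokyo,21,ivy28@example.com┗━━━━━━━━━━━━━━━━━━━━━━━━━
┃Paris,61,grace87@example.com,3░┃                    
┃London,71,ivy92@example.com,65░┃                    


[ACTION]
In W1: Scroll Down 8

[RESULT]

   ┃00000000  21 53 4f 8e a┃·█·████···█··██·███··█   
┏━━━━━━━━━━━━━━━━━━━━━━━━━━┃····█·███·█·█████····█   
┃ FileViewer               ┃█··█··█····█·████···██   
┠──────────────────────────┃·██··········█····██··   
┃Tokyo,70,bob60@example.com┃··██·█········█···█··█   
┃Tokyo,21,ivy28@example.com┃··█··█······█·········   
┃Paris,61,grace87@example.c┃██··█·····█····█·····█   
┃London,71,ivy92@example.co┃█··██····█·█··█·█·█···   
┃Mumbai,20,hank79@example.c┃·███··██···█·████·█··█   
┃London,50,grace25@example.┃█·█·█··█··██·█·█·····█   
┃Sydney,71,carol39@example.┃                         
┃Tokyo,27,eve38@example.com┃                         
┃London,59,eve84@example.co┃                         
┃Toronto,68,carol73@example┗━━━━━━━━━━━━━━━━━━━━━━━━━
┃Tokyo,38,frank2@example.com,13░┃                    
┃Toronto,28,alice65@example.com░┃                    


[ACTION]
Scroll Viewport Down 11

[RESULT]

┃London,71,ivy92@example.co┃█··██····█·█··█·█·█···   
┃Mumbai,20,hank79@example.c┃·███··██···█·████·█··█   
┃London,50,grace25@example.┃█·█·█··█··██·█·█·····█   
┃Sydney,71,carol39@example.┃                         
┃Tokyo,27,eve38@example.com┃                         
┃London,59,eve84@example.co┃                         
┃Toronto,68,carol73@example┗━━━━━━━━━━━━━━━━━━━━━━━━━
┃Tokyo,38,frank2@example.com,13░┃                    
┃Toronto,28,alice65@example.com░┃                    
┃Toronto,61,ivy29@example.com,9░┃                    
┃Toronto,65,eve95@example.com,6█┃                    
┃Mumbai,67,alice65@example.com,▼┃                    
┗━━━━━━━━━━━━━━━━━━━━━━━━━━━━━━━┛                    
                                                     
                                                     
                                                     


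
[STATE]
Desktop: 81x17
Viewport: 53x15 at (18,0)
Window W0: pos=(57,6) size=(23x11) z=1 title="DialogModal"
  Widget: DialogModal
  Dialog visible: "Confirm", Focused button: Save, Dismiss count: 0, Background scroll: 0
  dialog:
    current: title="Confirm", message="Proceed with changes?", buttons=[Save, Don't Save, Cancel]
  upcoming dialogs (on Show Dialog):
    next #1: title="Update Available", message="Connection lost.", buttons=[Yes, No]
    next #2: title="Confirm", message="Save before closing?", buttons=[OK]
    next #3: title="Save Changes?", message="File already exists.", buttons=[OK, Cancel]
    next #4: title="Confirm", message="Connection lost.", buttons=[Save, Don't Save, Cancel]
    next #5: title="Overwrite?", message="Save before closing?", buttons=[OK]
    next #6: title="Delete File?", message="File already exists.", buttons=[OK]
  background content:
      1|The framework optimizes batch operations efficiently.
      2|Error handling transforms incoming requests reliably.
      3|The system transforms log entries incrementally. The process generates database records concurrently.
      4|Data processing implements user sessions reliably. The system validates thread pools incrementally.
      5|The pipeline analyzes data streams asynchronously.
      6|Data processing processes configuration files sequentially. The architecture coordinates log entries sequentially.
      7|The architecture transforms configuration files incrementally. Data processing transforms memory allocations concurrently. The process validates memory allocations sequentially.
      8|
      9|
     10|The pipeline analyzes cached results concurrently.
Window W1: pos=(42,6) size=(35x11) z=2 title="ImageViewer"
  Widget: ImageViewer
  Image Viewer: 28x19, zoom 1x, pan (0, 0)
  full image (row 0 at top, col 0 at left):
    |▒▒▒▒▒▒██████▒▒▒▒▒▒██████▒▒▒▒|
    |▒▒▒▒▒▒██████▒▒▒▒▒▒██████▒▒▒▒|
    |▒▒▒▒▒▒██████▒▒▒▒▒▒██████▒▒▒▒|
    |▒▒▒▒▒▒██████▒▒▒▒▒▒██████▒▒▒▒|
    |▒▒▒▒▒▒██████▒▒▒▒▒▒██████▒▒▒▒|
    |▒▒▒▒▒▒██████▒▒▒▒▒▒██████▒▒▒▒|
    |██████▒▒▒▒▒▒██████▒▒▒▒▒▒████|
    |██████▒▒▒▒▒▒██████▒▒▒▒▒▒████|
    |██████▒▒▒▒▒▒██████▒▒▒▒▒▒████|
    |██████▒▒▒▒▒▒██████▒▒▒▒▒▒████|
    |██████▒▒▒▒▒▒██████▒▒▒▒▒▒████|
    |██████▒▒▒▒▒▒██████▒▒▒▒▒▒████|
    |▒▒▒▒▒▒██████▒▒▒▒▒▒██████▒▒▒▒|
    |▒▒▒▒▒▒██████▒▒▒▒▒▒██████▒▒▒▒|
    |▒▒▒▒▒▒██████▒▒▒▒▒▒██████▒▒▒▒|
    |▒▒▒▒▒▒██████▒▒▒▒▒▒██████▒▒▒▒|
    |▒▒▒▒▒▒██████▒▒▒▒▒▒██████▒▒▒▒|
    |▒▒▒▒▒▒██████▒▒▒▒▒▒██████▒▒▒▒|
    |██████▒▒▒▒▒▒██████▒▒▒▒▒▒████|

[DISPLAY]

                                                     
                                                     
                                                     
                                                     
                                                     
                                                     
                        ┏━━━━━━━━━━━━━━━━━━━━━━━━━━━━
                        ┃ ImageViewer                
                        ┠────────────────────────────
                        ┃▒▒▒▒▒▒██████▒▒▒▒▒▒██████▒▒▒▒
                        ┃▒▒▒▒▒▒██████▒▒▒▒▒▒██████▒▒▒▒
                        ┃▒▒▒▒▒▒██████▒▒▒▒▒▒██████▒▒▒▒
                        ┃▒▒▒▒▒▒██████▒▒▒▒▒▒██████▒▒▒▒
                        ┃▒▒▒▒▒▒██████▒▒▒▒▒▒██████▒▒▒▒
                        ┃▒▒▒▒▒▒██████▒▒▒▒▒▒██████▒▒▒▒


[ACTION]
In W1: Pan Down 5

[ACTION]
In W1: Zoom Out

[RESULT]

                                                     
                                                     
                                                     
                                                     
                                                     
                                                     
                        ┏━━━━━━━━━━━━━━━━━━━━━━━━━━━━
                        ┃ ImageViewer                
                        ┠────────────────────────────
                        ┃▒▒▒▒▒▒██████▒▒▒▒▒▒██████▒▒▒▒
                        ┃██████▒▒▒▒▒▒██████▒▒▒▒▒▒████
                        ┃██████▒▒▒▒▒▒██████▒▒▒▒▒▒████
                        ┃██████▒▒▒▒▒▒██████▒▒▒▒▒▒████
                        ┃██████▒▒▒▒▒▒██████▒▒▒▒▒▒████
                        ┃██████▒▒▒▒▒▒██████▒▒▒▒▒▒████


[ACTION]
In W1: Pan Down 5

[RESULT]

                                                     
                                                     
                                                     
                                                     
                                                     
                                                     
                        ┏━━━━━━━━━━━━━━━━━━━━━━━━━━━━
                        ┃ ImageViewer                
                        ┠────────────────────────────
                        ┃██████▒▒▒▒▒▒██████▒▒▒▒▒▒████
                        ┃██████▒▒▒▒▒▒██████▒▒▒▒▒▒████
                        ┃▒▒▒▒▒▒██████▒▒▒▒▒▒██████▒▒▒▒
                        ┃▒▒▒▒▒▒██████▒▒▒▒▒▒██████▒▒▒▒
                        ┃▒▒▒▒▒▒██████▒▒▒▒▒▒██████▒▒▒▒
                        ┃▒▒▒▒▒▒██████▒▒▒▒▒▒██████▒▒▒▒


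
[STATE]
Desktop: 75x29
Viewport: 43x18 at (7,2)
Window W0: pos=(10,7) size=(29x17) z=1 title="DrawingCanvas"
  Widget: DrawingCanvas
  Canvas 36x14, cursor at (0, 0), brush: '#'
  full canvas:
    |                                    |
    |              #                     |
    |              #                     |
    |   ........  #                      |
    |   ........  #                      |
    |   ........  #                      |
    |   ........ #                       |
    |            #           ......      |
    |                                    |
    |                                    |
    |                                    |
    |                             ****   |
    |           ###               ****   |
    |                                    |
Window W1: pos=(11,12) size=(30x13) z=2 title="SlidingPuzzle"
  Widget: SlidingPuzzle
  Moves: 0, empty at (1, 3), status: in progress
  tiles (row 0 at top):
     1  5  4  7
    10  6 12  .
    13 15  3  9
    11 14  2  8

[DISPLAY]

                                           
                                           
                                           
                                           
                                           
   ┏━━━━━━━━━━━━━━━━━━━━━━━━━━━┓           
   ┃ DrawingCanvas             ┃           
   ┠───────────────────────────┨           
   ┃+                          ┃           
   ┃              #            ┃           
   ┃┏━━━━━━━━━━━━━━━━━━━━━━━━━━━━┓         
   ┃┃ SlidingPuzzle              ┃         
   ┃┠────────────────────────────┨         
   ┃┃┌────┬────┬────┬────┐       ┃         
   ┃┃│  1 │  5 │  4 │  7 │       ┃         
   ┃┃├────┼────┼────┼────┤       ┃         
   ┃┃│ 10 │  6 │ 12 │    │       ┃         
   ┃┃├────┼────┼────┼────┤       ┃         


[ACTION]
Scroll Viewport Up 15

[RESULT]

                                           
                                           
                                           
                                           
                                           
                                           
                                           
   ┏━━━━━━━━━━━━━━━━━━━━━━━━━━━┓           
   ┃ DrawingCanvas             ┃           
   ┠───────────────────────────┨           
   ┃+                          ┃           
   ┃              #            ┃           
   ┃┏━━━━━━━━━━━━━━━━━━━━━━━━━━━━┓         
   ┃┃ SlidingPuzzle              ┃         
   ┃┠────────────────────────────┨         
   ┃┃┌────┬────┬────┬────┐       ┃         
   ┃┃│  1 │  5 │  4 │  7 │       ┃         
   ┃┃├────┼────┼────┼────┤       ┃         


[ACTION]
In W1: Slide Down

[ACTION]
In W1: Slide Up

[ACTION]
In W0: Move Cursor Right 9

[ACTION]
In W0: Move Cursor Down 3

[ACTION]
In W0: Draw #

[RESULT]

                                           
                                           
                                           
                                           
                                           
                                           
                                           
   ┏━━━━━━━━━━━━━━━━━━━━━━━━━━━┓           
   ┃ DrawingCanvas             ┃           
   ┠───────────────────────────┨           
   ┃                           ┃           
   ┃              #            ┃           
   ┃┏━━━━━━━━━━━━━━━━━━━━━━━━━━━━┓         
   ┃┃ SlidingPuzzle              ┃         
   ┃┠────────────────────────────┨         
   ┃┃┌────┬────┬────┬────┐       ┃         
   ┃┃│  1 │  5 │  4 │  7 │       ┃         
   ┃┃├────┼────┼────┼────┤       ┃         


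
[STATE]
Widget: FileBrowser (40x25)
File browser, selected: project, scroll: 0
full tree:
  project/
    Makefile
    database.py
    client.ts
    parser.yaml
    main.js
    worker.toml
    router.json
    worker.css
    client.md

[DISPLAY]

> [-] project/                          
    Makefile                            
    database.py                         
    client.ts                           
    parser.yaml                         
    main.js                             
    worker.toml                         
    router.json                         
    worker.css                          
    client.md                           
                                        
                                        
                                        
                                        
                                        
                                        
                                        
                                        
                                        
                                        
                                        
                                        
                                        
                                        
                                        


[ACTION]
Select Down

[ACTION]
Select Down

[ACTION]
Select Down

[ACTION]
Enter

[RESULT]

  [-] project/                          
    Makefile                            
    database.py                         
  > client.ts                           
    parser.yaml                         
    main.js                             
    worker.toml                         
    router.json                         
    worker.css                          
    client.md                           
                                        
                                        
                                        
                                        
                                        
                                        
                                        
                                        
                                        
                                        
                                        
                                        
                                        
                                        
                                        


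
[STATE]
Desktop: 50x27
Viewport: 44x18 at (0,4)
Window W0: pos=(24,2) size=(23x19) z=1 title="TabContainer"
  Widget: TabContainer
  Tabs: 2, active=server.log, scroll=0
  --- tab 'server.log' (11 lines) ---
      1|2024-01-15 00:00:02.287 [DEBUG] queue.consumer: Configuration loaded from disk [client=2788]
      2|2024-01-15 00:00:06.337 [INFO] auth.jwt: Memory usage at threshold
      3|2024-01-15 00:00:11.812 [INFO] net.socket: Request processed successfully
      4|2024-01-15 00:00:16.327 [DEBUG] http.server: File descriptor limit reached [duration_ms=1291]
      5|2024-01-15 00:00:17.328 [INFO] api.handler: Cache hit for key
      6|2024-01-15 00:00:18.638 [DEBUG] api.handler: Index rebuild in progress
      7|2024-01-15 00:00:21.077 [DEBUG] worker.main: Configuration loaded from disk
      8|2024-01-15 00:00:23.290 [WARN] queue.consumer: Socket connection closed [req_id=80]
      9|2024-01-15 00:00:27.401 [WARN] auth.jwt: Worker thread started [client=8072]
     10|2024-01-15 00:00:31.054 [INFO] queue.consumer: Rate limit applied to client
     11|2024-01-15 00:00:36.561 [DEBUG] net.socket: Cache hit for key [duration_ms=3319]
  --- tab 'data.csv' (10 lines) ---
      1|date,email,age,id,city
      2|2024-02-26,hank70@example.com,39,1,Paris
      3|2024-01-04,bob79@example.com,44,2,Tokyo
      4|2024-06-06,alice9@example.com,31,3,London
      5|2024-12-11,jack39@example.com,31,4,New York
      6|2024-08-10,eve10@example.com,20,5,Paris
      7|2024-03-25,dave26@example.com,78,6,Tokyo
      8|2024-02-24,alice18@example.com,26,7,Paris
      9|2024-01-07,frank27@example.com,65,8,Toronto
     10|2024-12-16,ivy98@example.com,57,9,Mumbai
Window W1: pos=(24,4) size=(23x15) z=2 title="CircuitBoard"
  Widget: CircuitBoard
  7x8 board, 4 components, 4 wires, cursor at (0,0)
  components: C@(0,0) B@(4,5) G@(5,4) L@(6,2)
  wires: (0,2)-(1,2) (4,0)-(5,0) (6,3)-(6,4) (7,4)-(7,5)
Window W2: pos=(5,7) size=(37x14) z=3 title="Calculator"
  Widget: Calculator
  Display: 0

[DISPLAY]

                        ┏━━━━━━━━━━━━━━━━━━━
                        ┃ CircuitBoard      
                        ┠───────────────────
     ┏━━━━━━━━━━━━━━━━━━━━━━━━━━━━━━━━━━━┓  
     ┃ Calculator                        ┃  
     ┠───────────────────────────────────┨  
     ┃                                  0┃  
     ┃┌───┬───┬───┬───┐                  ┃  
     ┃│ 7 │ 8 │ 9 │ ÷ │                  ┃  
     ┃├───┼───┼───┼───┤                  ┃  
     ┃│ 4 │ 5 │ 6 │ × │                  ┃  
     ┃├───┼───┼───┼───┤                  ┃  
     ┃│ 1 │ 2 │ 3 │ - │                  ┃  
     ┃├───┼───┼───┼───┤                  ┃  
     ┃│ 0 │ . │ = │ + │                  ┃━━
     ┃└───┴───┴───┴───┘                  ┃  
     ┗━━━━━━━━━━━━━━━━━━━━━━━━━━━━━━━━━━━┛━━
                                            


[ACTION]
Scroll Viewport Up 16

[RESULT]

                                            
                                            
                        ┏━━━━━━━━━━━━━━━━━━━
                        ┃ TabContainer      
                        ┏━━━━━━━━━━━━━━━━━━━
                        ┃ CircuitBoard      
                        ┠───────────────────
     ┏━━━━━━━━━━━━━━━━━━━━━━━━━━━━━━━━━━━┓  
     ┃ Calculator                        ┃  
     ┠───────────────────────────────────┨  
     ┃                                  0┃  
     ┃┌───┬───┬───┬───┐                  ┃  
     ┃│ 7 │ 8 │ 9 │ ÷ │                  ┃  
     ┃├───┼───┼───┼───┤                  ┃  
     ┃│ 4 │ 5 │ 6 │ × │                  ┃  
     ┃├───┼───┼───┼───┤                  ┃  
     ┃│ 1 │ 2 │ 3 │ - │                  ┃  
     ┃├───┼───┼───┼───┤                  ┃  


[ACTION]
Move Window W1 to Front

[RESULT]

                                            
                                            
                        ┏━━━━━━━━━━━━━━━━━━━
                        ┃ TabContainer      
                        ┏━━━━━━━━━━━━━━━━━━━
                        ┃ CircuitBoard      
                        ┠───────────────────
     ┏━━━━━━━━━━━━━━━━━━┃   0 1 2 3 4 5 6   
     ┃ Calculator       ┃0  [C]      ·      
     ┠──────────────────┃            │      
     ┃                  ┃1           ·      
     ┃┌───┬───┬───┬───┐ ┃                   
     ┃│ 7 │ 8 │ 9 │ ÷ │ ┃2                  
     ┃├───┼───┼───┼───┤ ┃                   
     ┃│ 4 │ 5 │ 6 │ × │ ┃3                  
     ┃├───┼───┼───┼───┤ ┃                   
     ┃│ 1 │ 2 │ 3 │ - │ ┃4   ·              
     ┃├───┼───┼───┼───┤ ┃    │              


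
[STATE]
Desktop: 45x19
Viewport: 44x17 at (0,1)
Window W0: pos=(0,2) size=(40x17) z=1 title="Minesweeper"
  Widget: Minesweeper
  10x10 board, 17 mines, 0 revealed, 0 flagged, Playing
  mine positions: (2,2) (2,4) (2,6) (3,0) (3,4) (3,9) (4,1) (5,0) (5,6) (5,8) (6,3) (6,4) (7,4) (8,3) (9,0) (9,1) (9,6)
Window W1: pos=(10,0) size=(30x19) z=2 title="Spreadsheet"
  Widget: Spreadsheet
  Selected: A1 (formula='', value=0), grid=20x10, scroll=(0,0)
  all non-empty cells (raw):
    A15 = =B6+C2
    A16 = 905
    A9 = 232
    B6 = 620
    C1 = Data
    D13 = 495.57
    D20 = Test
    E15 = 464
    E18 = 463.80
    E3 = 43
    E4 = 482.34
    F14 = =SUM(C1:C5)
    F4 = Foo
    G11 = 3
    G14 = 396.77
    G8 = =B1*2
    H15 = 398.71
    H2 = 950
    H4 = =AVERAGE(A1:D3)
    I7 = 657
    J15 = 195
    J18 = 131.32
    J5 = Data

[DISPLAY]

          ┃ Spreadsheet                ┃    
┏━━━━━━━━━┠────────────────────────────┨    
┃ Mineswee┃A1:                         ┃    
┠─────────┃       A       B       C    ┃    
┃■■■■■■■■■┃----------------------------┃    
┃■■■■■■■■■┃  1      [0]       0Data    ┃    
┃■■■■■■■■■┃  2        0       0       0┃    
┃■■■■■■■■■┃  3        0       0       0┃    
┃■■■■■■■■■┃  4        0       0       0┃    
┃■■■■■■■■■┃  5        0       0       0┃    
┃■■■■■■■■■┃  6        0     620       0┃    
┃■■■■■■■■■┃  7        0       0       0┃    
┃■■■■■■■■■┃  8        0       0       0┃    
┃■■■■■■■■■┃  9      232       0       0┃    
┃         ┃ 10        0       0       0┃    
┃         ┃ 11        0       0       0┃    
┃         ┃ 12        0       0       0┃    


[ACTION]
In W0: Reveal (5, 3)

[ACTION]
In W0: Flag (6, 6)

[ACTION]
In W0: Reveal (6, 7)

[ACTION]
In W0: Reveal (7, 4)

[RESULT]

          ┃ Spreadsheet                ┃    
┏━━━━━━━━━┠────────────────────────────┨    
┃ Mineswee┃A1:                         ┃    
┠─────────┃       A       B       C    ┃    
┃■■■■■■■■■┃----------------------------┃    
┃■■■■■■■■■┃  1      [0]       0Data    ┃    
┃■■✹■✹■✹■■┃  2        0       0       0┃    
┃✹■■■✹■■■■┃  3        0       0       0┃    
┃■✹■■■■■■■┃  4        0       0       0┃    
┃✹■■2■■✹■✹┃  5        0       0       0┃    
┃■■■✹✹■⚑2■┃  6        0     620       0┃    
┃■■■■✹■■■■┃  7        0       0       0┃    
┃■■■✹■■■■■┃  8        0       0       0┃    
┃✹✹■■■■✹■■┃  9      232       0       0┃    
┃         ┃ 10        0       0       0┃    
┃         ┃ 11        0       0       0┃    
┃         ┃ 12        0       0       0┃    


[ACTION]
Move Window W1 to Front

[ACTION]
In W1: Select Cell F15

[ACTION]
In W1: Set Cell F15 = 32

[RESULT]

          ┃ Spreadsheet                ┃    
┏━━━━━━━━━┠────────────────────────────┨    
┃ Mineswee┃F15: 32                     ┃    
┠─────────┃       A       B       C    ┃    
┃■■■■■■■■■┃----------------------------┃    
┃■■■■■■■■■┃  1        0       0Data    ┃    
┃■■✹■✹■✹■■┃  2        0       0       0┃    
┃✹■■■✹■■■■┃  3        0       0       0┃    
┃■✹■■■■■■■┃  4        0       0       0┃    
┃✹■■2■■✹■✹┃  5        0       0       0┃    
┃■■■✹✹■⚑2■┃  6        0     620       0┃    
┃■■■■✹■■■■┃  7        0       0       0┃    
┃■■■✹■■■■■┃  8        0       0       0┃    
┃✹✹■■■■✹■■┃  9      232       0       0┃    
┃         ┃ 10        0       0       0┃    
┃         ┃ 11        0       0       0┃    
┃         ┃ 12        0       0       0┃    


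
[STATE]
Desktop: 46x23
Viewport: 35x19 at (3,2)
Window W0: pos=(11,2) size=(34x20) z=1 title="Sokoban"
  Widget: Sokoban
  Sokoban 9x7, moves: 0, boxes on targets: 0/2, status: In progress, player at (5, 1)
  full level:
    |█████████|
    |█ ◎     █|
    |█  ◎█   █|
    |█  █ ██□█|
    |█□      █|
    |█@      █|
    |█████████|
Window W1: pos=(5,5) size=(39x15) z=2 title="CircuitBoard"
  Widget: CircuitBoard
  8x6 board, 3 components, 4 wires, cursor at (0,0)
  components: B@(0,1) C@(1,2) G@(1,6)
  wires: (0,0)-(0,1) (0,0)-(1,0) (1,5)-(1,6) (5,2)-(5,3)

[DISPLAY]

        ┏━━━━━━━━━━━━━━━━━━━━━━━━━━
        ┃ Sokoban                  
        ┠──────────────────────────
  ┏━━━━━━━━━━━━━━━━━━━━━━━━━━━━━━━━
  ┃ CircuitBoard                   
  ┠────────────────────────────────
  ┃   0 1 2 3 4 5 6 7              
  ┃0  [.]─ B                       
  ┃    │                           
  ┃1   ·       C           · ─ G   
  ┃                                
  ┃2                               
  ┃                                
  ┃3                               
  ┃                                
  ┃4                               
  ┃                                
  ┗━━━━━━━━━━━━━━━━━━━━━━━━━━━━━━━━
        ┃                          


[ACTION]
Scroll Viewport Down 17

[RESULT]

        ┠──────────────────────────
  ┏━━━━━━━━━━━━━━━━━━━━━━━━━━━━━━━━
  ┃ CircuitBoard                   
  ┠────────────────────────────────
  ┃   0 1 2 3 4 5 6 7              
  ┃0  [.]─ B                       
  ┃    │                           
  ┃1   ·       C           · ─ G   
  ┃                                
  ┃2                               
  ┃                                
  ┃3                               
  ┃                                
  ┃4                               
  ┃                                
  ┗━━━━━━━━━━━━━━━━━━━━━━━━━━━━━━━━
        ┃                          
        ┗━━━━━━━━━━━━━━━━━━━━━━━━━━
                                   


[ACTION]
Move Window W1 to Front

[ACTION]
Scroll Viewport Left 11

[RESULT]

           ┠───────────────────────
     ┏━━━━━━━━━━━━━━━━━━━━━━━━━━━━━
     ┃ CircuitBoard                
     ┠─────────────────────────────
     ┃   0 1 2 3 4 5 6 7           
     ┃0  [.]─ B                    
     ┃    │                        
     ┃1   ·       C           · ─ G
     ┃                             
     ┃2                            
     ┃                             
     ┃3                            
     ┃                             
     ┃4                            
     ┃                             
     ┗━━━━━━━━━━━━━━━━━━━━━━━━━━━━━
           ┃                       
           ┗━━━━━━━━━━━━━━━━━━━━━━━
                                   


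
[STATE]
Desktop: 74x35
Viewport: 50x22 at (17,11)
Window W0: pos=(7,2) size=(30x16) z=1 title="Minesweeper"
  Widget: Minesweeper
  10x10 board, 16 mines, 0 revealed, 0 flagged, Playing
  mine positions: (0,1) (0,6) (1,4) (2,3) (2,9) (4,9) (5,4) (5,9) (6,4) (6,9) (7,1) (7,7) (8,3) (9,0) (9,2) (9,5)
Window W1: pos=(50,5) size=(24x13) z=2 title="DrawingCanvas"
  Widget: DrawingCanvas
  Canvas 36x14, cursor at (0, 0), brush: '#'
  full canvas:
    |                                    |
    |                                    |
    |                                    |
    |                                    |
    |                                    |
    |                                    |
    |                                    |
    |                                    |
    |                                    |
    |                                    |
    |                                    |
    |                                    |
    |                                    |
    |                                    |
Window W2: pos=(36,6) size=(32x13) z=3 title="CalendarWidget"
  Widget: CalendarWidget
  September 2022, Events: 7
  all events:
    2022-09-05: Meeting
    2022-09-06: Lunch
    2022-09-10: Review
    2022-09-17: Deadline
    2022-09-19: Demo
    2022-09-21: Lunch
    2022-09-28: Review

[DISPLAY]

■                  ┃          1  2  3  4          
■                  ┃ 5*  6*  7  8  9 10* 11       
■                  ┃12 13 14 15 16 17* 18         
■                  ┃19* 20 21* 22 23 24 25        
                   ┃26 27 28* 29 30               
                   ┃                              
━━━━━━━━━━━━━━━━━━━┃                              
                   ┗━━━━━━━━━━━━━━━━━━━━━━━━━━━━━━
                                                  
                                                  
                                                  
                                                  
                                                  
                                                  
                                                  
                                                  
                                                  
                                                  
                                                  
                                                  
                                                  
                                                  


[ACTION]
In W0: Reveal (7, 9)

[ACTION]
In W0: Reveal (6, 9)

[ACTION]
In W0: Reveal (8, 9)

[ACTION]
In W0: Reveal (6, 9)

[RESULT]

✹                  ┃          1  2  3  4          
1                  ┃ 5*  6*  7  8  9 10* 11       
■                  ┃12 13 14 15 16 17* 18         
■                  ┃19* 20 21* 22 23 24 25        
                   ┃26 27 28* 29 30               
                   ┃                              
━━━━━━━━━━━━━━━━━━━┃                              
                   ┗━━━━━━━━━━━━━━━━━━━━━━━━━━━━━━
                                                  
                                                  
                                                  
                                                  
                                                  
                                                  
                                                  
                                                  
                                                  
                                                  
                                                  
                                                  
                                                  
                                                  
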